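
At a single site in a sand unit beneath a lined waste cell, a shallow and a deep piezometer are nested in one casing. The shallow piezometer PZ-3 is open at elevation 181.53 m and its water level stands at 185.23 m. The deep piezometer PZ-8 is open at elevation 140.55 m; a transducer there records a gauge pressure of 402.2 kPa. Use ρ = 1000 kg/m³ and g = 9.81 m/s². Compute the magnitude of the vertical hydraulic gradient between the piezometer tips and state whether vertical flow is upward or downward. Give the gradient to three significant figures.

Total head at PZ-3: h = 185.23 m (water level in the standpipe).
Pressure head at PZ-8: ψ = P/(ρg) = 402.2×1000 / (1000 × 9.81) = 41.00 m.
Total head at PZ-8: h = z + ψ = 140.55 + 41.00 = 181.55 m.
Δh = h(PZ-3) − h(PZ-8) = 185.23 − 181.55 = 3.68 m.
Vertical separation Δz = 181.53 − 140.55 = 40.98 m.
|i_v| = |Δh| / Δz = 3.68 / 40.98 = 0.0898.
Head is higher in the shallow piezometer, so vertical flow is downward (recharge condition).

|i_v| ≈ 0.0898; vertical flow is downward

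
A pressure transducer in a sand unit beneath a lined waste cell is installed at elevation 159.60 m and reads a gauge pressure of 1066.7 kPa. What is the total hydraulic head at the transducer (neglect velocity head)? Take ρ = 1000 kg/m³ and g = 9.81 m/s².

h ≈ 268.34 m

ψ = P/(ρg) = 1066.7×1000 / (1000 × 9.81) = 108.74 m.
h = z + ψ = 159.60 + 108.74 = 268.34 m.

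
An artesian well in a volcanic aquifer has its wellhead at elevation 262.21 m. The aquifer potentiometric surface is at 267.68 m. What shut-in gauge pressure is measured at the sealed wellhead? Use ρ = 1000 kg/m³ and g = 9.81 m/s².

Head above the cap: Δh = 267.68 − 262.21 = 5.47 m.
P = ρgΔh = 1000 × 9.81 × 5.47 = 53661 Pa ≈ 53.7 kPa.

P ≈ 53.7 kPa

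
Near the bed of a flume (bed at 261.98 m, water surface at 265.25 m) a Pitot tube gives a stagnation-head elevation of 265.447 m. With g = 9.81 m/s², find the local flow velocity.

Near the bed, under hydrostatic conditions, the piezometric head (z + ψ) equals the free-surface elevation, 265.25 m.
Velocity head = total − piezometric = 265.447 − 265.25 = 0.197 m.
v = √(2g·h_v) = √(2 × 9.81 × 0.197) = 1.97 m/s.

v ≈ 1.97 m/s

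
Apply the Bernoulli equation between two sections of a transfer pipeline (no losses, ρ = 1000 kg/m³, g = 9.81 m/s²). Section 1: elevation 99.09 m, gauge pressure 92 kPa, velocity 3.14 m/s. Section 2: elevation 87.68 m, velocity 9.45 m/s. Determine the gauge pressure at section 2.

Pressure head at 1: ψ₁ = P₁/(ρg) = 92×1000 / (1000 × 9.81) = 9.38 m.
Velocity heads: v₁²/2g = 3.14²/19.62 = 0.503 m; v₂²/2g = 9.45²/19.62 = 4.552 m.
Total head H = z₁ + ψ₁ + v₁²/2g = 99.09 + 9.38 + 0.503 = 108.97 m.
ψ₂ = H − z₂ − v₂²/2g = 108.97 − 87.68 − 4.552 = 16.74 m.
P₂ = ρgψ₂ = 1000 × 9.81 × 16.74 ≈ 164 kPa.

P₂ ≈ 164 kPa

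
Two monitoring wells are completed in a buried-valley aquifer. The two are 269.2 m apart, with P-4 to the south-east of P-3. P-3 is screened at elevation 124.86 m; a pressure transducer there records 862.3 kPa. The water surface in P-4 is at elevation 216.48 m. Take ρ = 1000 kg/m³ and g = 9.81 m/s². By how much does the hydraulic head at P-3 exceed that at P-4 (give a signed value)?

Pressure head at P-3: ψ = P/(ρg) = 862.3×1000 / (1000 × 9.81) = 87.90 m.
Total head at P-3: h = z + ψ = 124.86 + 87.90 = 212.76 m.
Total head at P-4: h = 216.48 m (water level in the piezometer is the total head).
Head difference: h(P-3) − h(P-4) = 212.76 − 216.48 = -3.72 m.

Δh ≈ -3.72 m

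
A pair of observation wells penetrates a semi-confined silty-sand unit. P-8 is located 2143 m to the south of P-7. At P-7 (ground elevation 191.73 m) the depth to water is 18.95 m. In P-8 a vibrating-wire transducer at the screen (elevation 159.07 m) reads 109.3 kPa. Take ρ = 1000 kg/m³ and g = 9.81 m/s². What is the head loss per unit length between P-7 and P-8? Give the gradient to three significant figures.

Total head at P-7: h = 191.73 − 18.95 = 172.78 m.
Pressure head at P-8: ψ = P/(ρg) = 109.3×1000 / (1000 × 9.81) = 11.14 m.
Total head at P-8: h = z + ψ = 159.07 + 11.14 = 170.21 m.
Head difference: h(P-7) − h(P-8) = 172.78 − 170.21 = 2.57 m.
Hydraulic gradient: i = |Δh| / L = 2.57 / 2143 = 0.00120.

i ≈ 0.00120 m/m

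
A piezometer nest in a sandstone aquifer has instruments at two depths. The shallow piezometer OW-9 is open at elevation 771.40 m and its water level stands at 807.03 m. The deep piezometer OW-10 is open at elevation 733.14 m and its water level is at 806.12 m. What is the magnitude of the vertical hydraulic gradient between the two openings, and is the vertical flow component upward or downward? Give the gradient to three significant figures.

|i_v| ≈ 0.0238; vertical flow is downward

Total head at OW-9: h = 807.03 m (water level in the standpipe).
Total head at OW-10: h = 806.12 m.
Δh = h(OW-9) − h(OW-10) = 807.03 − 806.12 = 0.91 m.
Vertical separation Δz = 771.40 − 733.14 = 38.26 m.
|i_v| = |Δh| / Δz = 0.91 / 38.26 = 0.0238.
Head is higher in the shallow piezometer, so vertical flow is downward (recharge condition).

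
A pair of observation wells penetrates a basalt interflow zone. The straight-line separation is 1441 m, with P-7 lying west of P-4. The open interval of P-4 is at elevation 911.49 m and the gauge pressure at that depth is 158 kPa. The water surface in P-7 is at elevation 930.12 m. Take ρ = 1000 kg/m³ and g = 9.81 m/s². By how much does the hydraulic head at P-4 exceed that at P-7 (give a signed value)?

Pressure head at P-4: ψ = P/(ρg) = 158×1000 / (1000 × 9.81) = 16.11 m.
Total head at P-4: h = z + ψ = 911.49 + 16.11 = 927.60 m.
Total head at P-7: h = 930.12 m (water level in the piezometer is the total head).
Head difference: h(P-4) − h(P-7) = 927.60 − 930.12 = -2.52 m.

Δh ≈ -2.52 m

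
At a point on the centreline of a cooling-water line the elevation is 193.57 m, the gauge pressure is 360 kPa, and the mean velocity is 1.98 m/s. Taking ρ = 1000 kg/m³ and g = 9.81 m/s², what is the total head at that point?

Pressure head ψ = P/(ρg) = 360×1000 / (1000 × 9.81) = 36.70 m.
Velocity head = v²/(2g) = 1.98² / (2 × 9.81) = 0.200 m.
h = z + ψ + v²/(2g) = 193.57 + 36.70 + 0.200 = 230.47 m.

h ≈ 230.47 m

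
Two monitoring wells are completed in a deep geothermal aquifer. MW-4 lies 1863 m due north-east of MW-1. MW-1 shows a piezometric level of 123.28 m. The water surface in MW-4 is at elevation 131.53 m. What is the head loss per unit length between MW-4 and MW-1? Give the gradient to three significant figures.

Total head at MW-1: h = 123.28 m (water level in the piezometer is the total head).
Total head at MW-4: h = 131.53 m (water level in the piezometer is the total head).
Head difference: h(MW-1) − h(MW-4) = 123.28 − 131.53 = -8.25 m.
Hydraulic gradient: i = |Δh| / L = 8.25 / 1863 = 0.00443.

i ≈ 0.00443 m/m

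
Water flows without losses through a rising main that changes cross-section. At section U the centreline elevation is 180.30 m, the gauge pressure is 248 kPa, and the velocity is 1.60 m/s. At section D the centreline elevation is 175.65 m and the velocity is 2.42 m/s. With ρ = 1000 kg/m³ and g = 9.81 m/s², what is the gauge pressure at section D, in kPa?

P₂ ≈ 292 kPa

Pressure head at U: ψ₁ = P₁/(ρg) = 248×1000 / (1000 × 9.81) = 25.28 m.
Velocity heads: v₁²/2g = 1.60²/19.62 = 0.130 m; v₂²/2g = 2.42²/19.62 = 0.298 m.
Total head H = z₁ + ψ₁ + v₁²/2g = 180.30 + 25.28 + 0.130 = 205.71 m.
ψ₂ = H − z₂ − v₂²/2g = 205.71 − 175.65 − 0.298 = 29.76 m.
P₂ = ρgψ₂ = 1000 × 9.81 × 29.76 ≈ 292 kPa.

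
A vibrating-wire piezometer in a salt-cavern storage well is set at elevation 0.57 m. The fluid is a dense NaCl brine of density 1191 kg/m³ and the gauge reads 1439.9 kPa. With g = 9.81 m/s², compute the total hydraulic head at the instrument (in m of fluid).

ψ = P/(ρg) = 1439.9×1000 / (1191 × 9.81) = 123.24 m.
h = z + ψ = 0.57 + 123.24 = 123.81 m.

h ≈ 123.81 m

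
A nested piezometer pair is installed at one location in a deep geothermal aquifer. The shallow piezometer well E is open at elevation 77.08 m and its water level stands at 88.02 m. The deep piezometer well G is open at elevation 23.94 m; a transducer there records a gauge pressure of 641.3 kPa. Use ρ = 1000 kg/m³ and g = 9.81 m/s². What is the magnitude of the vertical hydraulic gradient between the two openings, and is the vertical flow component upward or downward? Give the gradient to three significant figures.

Total head at well E: h = 88.02 m (water level in the standpipe).
Pressure head at well G: ψ = P/(ρg) = 641.3×1000 / (1000 × 9.81) = 65.37 m.
Total head at well G: h = z + ψ = 23.94 + 65.37 = 89.31 m.
Δh = h(well E) − h(well G) = 88.02 − 89.31 = -1.29 m.
Vertical separation Δz = 77.08 − 23.94 = 53.14 m.
|i_v| = |Δh| / Δz = 1.29 / 53.14 = 0.0243.
Head is higher in the deep piezometer, so vertical flow is upward (discharge condition).

|i_v| ≈ 0.0243; vertical flow is upward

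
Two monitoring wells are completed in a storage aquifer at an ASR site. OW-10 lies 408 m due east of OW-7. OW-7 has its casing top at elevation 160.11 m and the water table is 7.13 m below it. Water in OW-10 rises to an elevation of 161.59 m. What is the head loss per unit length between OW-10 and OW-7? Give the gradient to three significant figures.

i ≈ 0.0211 m/m

Total head at OW-7: h = 160.11 − 7.13 = 152.98 m.
Total head at OW-10: h = 161.59 m (water level in the piezometer is the total head).
Head difference: h(OW-7) − h(OW-10) = 152.98 − 161.59 = -8.61 m.
Hydraulic gradient: i = |Δh| / L = 8.61 / 408 = 0.0211.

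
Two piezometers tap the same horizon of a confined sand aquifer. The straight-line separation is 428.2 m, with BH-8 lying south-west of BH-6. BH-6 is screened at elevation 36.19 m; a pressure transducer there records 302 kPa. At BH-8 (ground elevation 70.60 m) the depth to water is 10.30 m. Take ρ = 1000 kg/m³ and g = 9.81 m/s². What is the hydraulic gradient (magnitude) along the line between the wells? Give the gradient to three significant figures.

Pressure head at BH-6: ψ = P/(ρg) = 302×1000 / (1000 × 9.81) = 30.78 m.
Total head at BH-6: h = z + ψ = 36.19 + 30.78 = 66.97 m.
Total head at BH-8: h = 70.60 − 10.30 = 60.30 m.
Head difference: h(BH-6) − h(BH-8) = 66.97 − 60.30 = 6.67 m.
Hydraulic gradient: i = |Δh| / L = 6.67 / 428.2 = 0.0156.

i ≈ 0.0156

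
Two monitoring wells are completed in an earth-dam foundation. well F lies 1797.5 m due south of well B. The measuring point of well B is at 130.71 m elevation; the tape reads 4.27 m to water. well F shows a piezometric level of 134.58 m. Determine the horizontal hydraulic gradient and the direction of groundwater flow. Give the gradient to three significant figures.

i ≈ 0.00453; groundwater flows toward the north

Total head at well B: h = 130.71 − 4.27 = 126.44 m.
Total head at well F: h = 134.58 m (water level in the piezometer is the total head).
Head difference: h(well B) − h(well F) = 126.44 − 134.58 = -8.14 m.
Hydraulic gradient: i = |Δh| / L = 8.14 / 1797.5 = 0.00453.
Flow is from higher to lower head: from well F toward well B, i.e. toward the north.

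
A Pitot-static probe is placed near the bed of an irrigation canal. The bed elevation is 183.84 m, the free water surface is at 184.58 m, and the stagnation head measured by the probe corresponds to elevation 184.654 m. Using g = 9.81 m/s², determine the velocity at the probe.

Near the bed, under hydrostatic conditions, the piezometric head (z + ψ) equals the free-surface elevation, 184.58 m.
Velocity head = total − piezometric = 184.654 − 184.58 = 0.074 m.
v = √(2g·h_v) = √(2 × 9.81 × 0.074) = 1.20 m/s.

v ≈ 1.20 m/s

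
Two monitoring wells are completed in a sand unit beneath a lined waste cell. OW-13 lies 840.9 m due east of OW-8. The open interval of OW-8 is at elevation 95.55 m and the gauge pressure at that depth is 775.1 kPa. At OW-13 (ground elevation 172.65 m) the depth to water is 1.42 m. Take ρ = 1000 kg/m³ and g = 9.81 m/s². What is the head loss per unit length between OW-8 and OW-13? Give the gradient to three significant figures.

Pressure head at OW-8: ψ = P/(ρg) = 775.1×1000 / (1000 × 9.81) = 79.01 m.
Total head at OW-8: h = z + ψ = 95.55 + 79.01 = 174.56 m.
Total head at OW-13: h = 172.65 − 1.42 = 171.23 m.
Head difference: h(OW-8) − h(OW-13) = 174.56 − 171.23 = 3.33 m.
Hydraulic gradient: i = |Δh| / L = 3.33 / 840.9 = 0.00396.

i ≈ 0.00396 m/m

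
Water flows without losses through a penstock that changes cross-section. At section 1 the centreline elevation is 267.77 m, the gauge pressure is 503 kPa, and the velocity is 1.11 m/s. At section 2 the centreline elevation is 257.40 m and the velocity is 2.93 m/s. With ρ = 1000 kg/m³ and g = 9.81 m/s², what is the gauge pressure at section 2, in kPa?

P₂ ≈ 601 kPa

Pressure head at 1: ψ₁ = P₁/(ρg) = 503×1000 / (1000 × 9.81) = 51.27 m.
Velocity heads: v₁²/2g = 1.11²/19.62 = 0.063 m; v₂²/2g = 2.93²/19.62 = 0.438 m.
Total head H = z₁ + ψ₁ + v₁²/2g = 267.77 + 51.27 + 0.063 = 319.10 m.
ψ₂ = H − z₂ − v₂²/2g = 319.10 − 257.40 − 0.438 = 61.26 m.
P₂ = ρgψ₂ = 1000 × 9.81 × 61.26 ≈ 601 kPa.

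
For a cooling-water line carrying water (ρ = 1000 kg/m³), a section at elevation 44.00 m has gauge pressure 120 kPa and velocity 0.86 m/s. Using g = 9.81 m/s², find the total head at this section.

Pressure head ψ = P/(ρg) = 120×1000 / (1000 × 9.81) = 12.23 m.
Velocity head = v²/(2g) = 0.86² / (2 × 9.81) = 0.038 m.
h = z + ψ + v²/(2g) = 44.00 + 12.23 + 0.038 = 56.27 m.

h ≈ 56.27 m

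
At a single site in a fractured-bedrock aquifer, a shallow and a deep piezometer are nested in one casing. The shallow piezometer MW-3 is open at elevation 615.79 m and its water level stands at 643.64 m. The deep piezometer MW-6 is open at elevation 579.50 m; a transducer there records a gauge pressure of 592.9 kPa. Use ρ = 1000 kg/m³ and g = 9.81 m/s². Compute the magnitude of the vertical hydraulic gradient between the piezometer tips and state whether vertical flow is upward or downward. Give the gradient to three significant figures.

|i_v| ≈ 0.102; vertical flow is downward

Total head at MW-3: h = 643.64 m (water level in the standpipe).
Pressure head at MW-6: ψ = P/(ρg) = 592.9×1000 / (1000 × 9.81) = 60.44 m.
Total head at MW-6: h = z + ψ = 579.50 + 60.44 = 639.94 m.
Δh = h(MW-3) − h(MW-6) = 643.64 − 639.94 = 3.70 m.
Vertical separation Δz = 615.79 − 579.50 = 36.29 m.
|i_v| = |Δh| / Δz = 3.70 / 36.29 = 0.102.
Head is higher in the shallow piezometer, so vertical flow is downward (recharge condition).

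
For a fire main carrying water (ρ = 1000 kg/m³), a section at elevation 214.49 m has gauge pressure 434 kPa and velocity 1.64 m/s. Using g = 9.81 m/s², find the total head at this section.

h ≈ 258.87 m

Pressure head ψ = P/(ρg) = 434×1000 / (1000 × 9.81) = 44.24 m.
Velocity head = v²/(2g) = 1.64² / (2 × 9.81) = 0.137 m.
h = z + ψ + v²/(2g) = 214.49 + 44.24 + 0.137 = 258.87 m.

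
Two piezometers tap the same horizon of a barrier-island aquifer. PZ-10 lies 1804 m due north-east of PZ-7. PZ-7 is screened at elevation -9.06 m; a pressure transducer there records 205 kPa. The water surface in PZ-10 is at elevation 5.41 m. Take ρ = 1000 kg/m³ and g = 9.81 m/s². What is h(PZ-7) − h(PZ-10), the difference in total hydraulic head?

Δh ≈ 6.43 m

Pressure head at PZ-7: ψ = P/(ρg) = 205×1000 / (1000 × 9.81) = 20.90 m.
Total head at PZ-7: h = z + ψ = -9.06 + 20.90 = 11.84 m.
Total head at PZ-10: h = 5.41 m (water level in the piezometer is the total head).
Head difference: h(PZ-7) − h(PZ-10) = 11.84 − 5.41 = 6.43 m.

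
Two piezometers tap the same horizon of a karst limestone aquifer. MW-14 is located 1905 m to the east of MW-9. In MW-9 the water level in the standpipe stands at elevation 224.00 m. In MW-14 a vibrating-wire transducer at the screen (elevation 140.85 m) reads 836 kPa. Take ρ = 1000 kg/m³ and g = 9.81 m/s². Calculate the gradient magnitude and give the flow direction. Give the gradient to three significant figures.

Total head at MW-9: h = 224.00 m (water level in the piezometer is the total head).
Pressure head at MW-14: ψ = P/(ρg) = 836×1000 / (1000 × 9.81) = 85.22 m.
Total head at MW-14: h = z + ψ = 140.85 + 85.22 = 226.07 m.
Head difference: h(MW-9) − h(MW-14) = 224.00 − 226.07 = -2.07 m.
Hydraulic gradient: i = |Δh| / L = 2.07 / 1905 = 0.00109.
Flow is from higher to lower head: from MW-14 toward MW-9, i.e. toward the west.

i ≈ 0.00109; groundwater flows toward the west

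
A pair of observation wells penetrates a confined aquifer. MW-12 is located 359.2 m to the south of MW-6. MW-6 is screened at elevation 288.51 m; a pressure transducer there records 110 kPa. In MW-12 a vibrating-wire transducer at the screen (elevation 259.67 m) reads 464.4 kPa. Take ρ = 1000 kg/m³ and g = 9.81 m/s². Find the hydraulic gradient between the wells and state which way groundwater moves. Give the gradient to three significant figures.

Pressure head at MW-6: ψ = P/(ρg) = 110×1000 / (1000 × 9.81) = 11.21 m.
Total head at MW-6: h = z + ψ = 288.51 + 11.21 = 299.72 m.
Pressure head at MW-12: ψ = P/(ρg) = 464.4×1000 / (1000 × 9.81) = 47.34 m.
Total head at MW-12: h = z + ψ = 259.67 + 47.34 = 307.01 m.
Head difference: h(MW-6) − h(MW-12) = 299.72 − 307.01 = -7.29 m.
Hydraulic gradient: i = |Δh| / L = 7.29 / 359.2 = 0.0203.
Flow is from higher to lower head: from MW-12 toward MW-6, i.e. toward the north.

i ≈ 0.0203; groundwater flows toward the north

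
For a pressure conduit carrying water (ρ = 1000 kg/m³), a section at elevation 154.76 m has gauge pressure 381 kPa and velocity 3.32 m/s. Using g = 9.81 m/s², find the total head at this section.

Pressure head ψ = P/(ρg) = 381×1000 / (1000 × 9.81) = 38.84 m.
Velocity head = v²/(2g) = 3.32² / (2 × 9.81) = 0.562 m.
h = z + ψ + v²/(2g) = 154.76 + 38.84 + 0.562 = 194.16 m.

h ≈ 194.16 m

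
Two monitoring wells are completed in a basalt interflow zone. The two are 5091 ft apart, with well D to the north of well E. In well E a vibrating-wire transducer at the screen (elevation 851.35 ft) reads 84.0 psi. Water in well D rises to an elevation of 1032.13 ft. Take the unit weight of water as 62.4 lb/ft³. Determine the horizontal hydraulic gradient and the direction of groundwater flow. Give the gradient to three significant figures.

Pressure head at well E: ψ = 144·P/γ = 144 × 84.0 / 62.4 = 193.85 ft.
Total head at well E: h = z + ψ = 851.35 + 193.85 = 1045.20 ft.
Total head at well D: h = 1032.13 ft (water level in the piezometer is the total head).
Head difference: h(well E) − h(well D) = 1045.20 − 1032.13 = 13.07 ft.
Hydraulic gradient: i = |Δh| / L = 13.07 / 5091 = 0.00257.
Flow is from higher to lower head: from well E toward well D, i.e. toward the north.

i ≈ 0.00257; groundwater flows toward the north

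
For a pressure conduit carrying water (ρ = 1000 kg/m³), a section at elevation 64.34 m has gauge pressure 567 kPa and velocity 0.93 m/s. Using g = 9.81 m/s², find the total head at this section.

h ≈ 122.18 m

Pressure head ψ = P/(ρg) = 567×1000 / (1000 × 9.81) = 57.80 m.
Velocity head = v²/(2g) = 0.93² / (2 × 9.81) = 0.044 m.
h = z + ψ + v²/(2g) = 64.34 + 57.80 + 0.044 = 122.18 m.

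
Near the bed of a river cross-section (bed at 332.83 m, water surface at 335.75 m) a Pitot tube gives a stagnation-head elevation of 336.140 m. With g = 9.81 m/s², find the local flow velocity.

v ≈ 2.77 m/s

Near the bed, under hydrostatic conditions, the piezometric head (z + ψ) equals the free-surface elevation, 335.75 m.
Velocity head = total − piezometric = 336.140 − 335.75 = 0.390 m.
v = √(2g·h_v) = √(2 × 9.81 × 0.390) = 2.77 m/s.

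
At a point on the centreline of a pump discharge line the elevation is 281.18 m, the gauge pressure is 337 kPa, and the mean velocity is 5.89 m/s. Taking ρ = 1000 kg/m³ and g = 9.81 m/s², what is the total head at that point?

Pressure head ψ = P/(ρg) = 337×1000 / (1000 × 9.81) = 34.35 m.
Velocity head = v²/(2g) = 5.89² / (2 × 9.81) = 1.768 m.
h = z + ψ + v²/(2g) = 281.18 + 34.35 + 1.768 = 317.30 m.

h ≈ 317.30 m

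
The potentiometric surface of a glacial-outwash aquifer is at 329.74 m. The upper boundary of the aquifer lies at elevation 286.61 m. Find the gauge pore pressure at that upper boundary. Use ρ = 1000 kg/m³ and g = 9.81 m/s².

P ≈ 423 kPa

Pressure head at the aquifer top: ψ = h − z = 329.74 − 286.61 = 43.13 m.
P = ρgψ = 1000 × 9.81 × 43.13 = 423105 Pa ≈ 423 kPa.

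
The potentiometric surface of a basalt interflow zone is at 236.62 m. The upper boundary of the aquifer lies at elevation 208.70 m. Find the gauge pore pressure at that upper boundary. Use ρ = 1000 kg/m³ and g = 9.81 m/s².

Pressure head at the aquifer top: ψ = h − z = 236.62 − 208.70 = 27.92 m.
P = ρgψ = 1000 × 9.81 × 27.92 = 273895 Pa ≈ 274 kPa.

P ≈ 274 kPa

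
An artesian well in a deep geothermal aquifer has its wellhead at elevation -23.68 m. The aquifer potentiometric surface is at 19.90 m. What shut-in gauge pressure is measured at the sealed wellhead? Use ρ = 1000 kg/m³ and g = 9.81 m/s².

Head above the cap: Δh = 19.90 − (-23.68) = 43.58 m.
P = ρgΔh = 1000 × 9.81 × 43.58 = 427520 Pa ≈ 428 kPa.

P ≈ 428 kPa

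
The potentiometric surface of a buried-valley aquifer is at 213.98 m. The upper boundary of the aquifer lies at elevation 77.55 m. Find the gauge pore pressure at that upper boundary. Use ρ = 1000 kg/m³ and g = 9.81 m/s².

P ≈ 1340 kPa

Pressure head at the aquifer top: ψ = h − z = 213.98 − 77.55 = 136.43 m.
P = ρgψ = 1000 × 9.81 × 136.43 = 1338378 Pa ≈ 1340 kPa.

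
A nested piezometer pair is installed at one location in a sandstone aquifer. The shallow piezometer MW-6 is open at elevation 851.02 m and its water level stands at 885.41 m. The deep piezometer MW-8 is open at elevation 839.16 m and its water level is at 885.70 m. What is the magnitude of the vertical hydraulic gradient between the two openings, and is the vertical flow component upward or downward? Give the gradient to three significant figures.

Total head at MW-6: h = 885.41 m (water level in the standpipe).
Total head at MW-8: h = 885.70 m.
Δh = h(MW-6) − h(MW-8) = 885.41 − 885.70 = -0.29 m.
Vertical separation Δz = 851.02 − 839.16 = 11.86 m.
|i_v| = |Δh| / Δz = 0.29 / 11.86 = 0.0245.
Head is higher in the deep piezometer, so vertical flow is upward (discharge condition).

|i_v| ≈ 0.0245; vertical flow is upward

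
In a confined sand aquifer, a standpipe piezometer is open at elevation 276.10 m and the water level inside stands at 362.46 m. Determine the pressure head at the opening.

Total head h = 362.46 m (the water-surface elevation in the piezometer).
Pressure head ψ = h − z = 362.46 − 276.10 = 86.36 m.

ψ ≈ 86.36 m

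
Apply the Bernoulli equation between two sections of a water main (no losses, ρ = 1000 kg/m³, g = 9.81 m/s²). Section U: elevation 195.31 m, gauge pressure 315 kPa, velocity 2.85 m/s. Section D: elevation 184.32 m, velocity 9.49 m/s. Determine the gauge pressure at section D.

Pressure head at U: ψ₁ = P₁/(ρg) = 315×1000 / (1000 × 9.81) = 32.11 m.
Velocity heads: v₁²/2g = 2.85²/19.62 = 0.414 m; v₂²/2g = 9.49²/19.62 = 4.590 m.
Total head H = z₁ + ψ₁ + v₁²/2g = 195.31 + 32.11 + 0.414 = 227.83 m.
ψ₂ = H − z₂ − v₂²/2g = 227.83 − 184.32 − 4.590 = 38.92 m.
P₂ = ρgψ₂ = 1000 × 9.81 × 38.92 ≈ 382 kPa.

P₂ ≈ 382 kPa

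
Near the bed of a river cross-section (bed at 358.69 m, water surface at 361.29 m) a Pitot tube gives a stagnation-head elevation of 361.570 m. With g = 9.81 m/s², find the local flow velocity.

v ≈ 2.34 m/s

Near the bed, under hydrostatic conditions, the piezometric head (z + ψ) equals the free-surface elevation, 361.29 m.
Velocity head = total − piezometric = 361.570 − 361.29 = 0.280 m.
v = √(2g·h_v) = √(2 × 9.81 × 0.280) = 2.34 m/s.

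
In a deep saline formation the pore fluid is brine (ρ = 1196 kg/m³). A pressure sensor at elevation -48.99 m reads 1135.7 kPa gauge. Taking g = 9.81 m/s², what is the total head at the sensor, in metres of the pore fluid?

ψ = P/(ρg) = 1135.7×1000 / (1196 × 9.81) = 96.80 m.
h = z + ψ = -48.99 + 96.80 = 47.81 m.

h ≈ 47.81 m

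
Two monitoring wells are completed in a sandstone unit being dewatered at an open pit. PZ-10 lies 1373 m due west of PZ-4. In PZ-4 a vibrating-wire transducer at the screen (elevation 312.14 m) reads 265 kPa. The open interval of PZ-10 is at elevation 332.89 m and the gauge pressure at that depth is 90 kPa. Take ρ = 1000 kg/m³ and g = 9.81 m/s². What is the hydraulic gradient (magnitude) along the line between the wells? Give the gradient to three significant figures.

Pressure head at PZ-4: ψ = P/(ρg) = 265×1000 / (1000 × 9.81) = 27.01 m.
Total head at PZ-4: h = z + ψ = 312.14 + 27.01 = 339.15 m.
Pressure head at PZ-10: ψ = P/(ρg) = 90×1000 / (1000 × 9.81) = 9.17 m.
Total head at PZ-10: h = z + ψ = 332.89 + 9.17 = 342.06 m.
Head difference: h(PZ-4) − h(PZ-10) = 339.15 − 342.06 = -2.91 m.
Hydraulic gradient: i = |Δh| / L = 2.91 / 1373 = 0.00212.

i ≈ 0.00212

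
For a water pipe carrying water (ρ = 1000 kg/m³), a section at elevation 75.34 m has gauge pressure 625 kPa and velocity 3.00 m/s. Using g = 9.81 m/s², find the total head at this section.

Pressure head ψ = P/(ρg) = 625×1000 / (1000 × 9.81) = 63.71 m.
Velocity head = v²/(2g) = 3.00² / (2 × 9.81) = 0.459 m.
h = z + ψ + v²/(2g) = 75.34 + 63.71 + 0.459 = 139.51 m.

h ≈ 139.51 m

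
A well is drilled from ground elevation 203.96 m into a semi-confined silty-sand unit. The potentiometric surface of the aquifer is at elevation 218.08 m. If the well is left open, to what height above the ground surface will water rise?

Water rises to the potentiometric surface, so the rise above ground = 218.08 − 203.96 = 14.12 m.

≈ 14.12 m above ground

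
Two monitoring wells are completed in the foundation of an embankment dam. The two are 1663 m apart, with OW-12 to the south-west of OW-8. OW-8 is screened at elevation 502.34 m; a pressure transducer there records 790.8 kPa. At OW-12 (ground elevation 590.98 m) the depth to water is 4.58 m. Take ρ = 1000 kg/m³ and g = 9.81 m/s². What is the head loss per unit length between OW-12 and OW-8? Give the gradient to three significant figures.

Pressure head at OW-8: ψ = P/(ρg) = 790.8×1000 / (1000 × 9.81) = 80.61 m.
Total head at OW-8: h = z + ψ = 502.34 + 80.61 = 582.95 m.
Total head at OW-12: h = 590.98 − 4.58 = 586.40 m.
Head difference: h(OW-8) − h(OW-12) = 582.95 − 586.40 = -3.45 m.
Hydraulic gradient: i = |Δh| / L = 3.45 / 1663 = 0.00207.

i ≈ 0.00207 m/m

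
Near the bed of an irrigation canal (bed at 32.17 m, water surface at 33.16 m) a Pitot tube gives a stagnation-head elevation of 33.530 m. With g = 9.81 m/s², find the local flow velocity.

Near the bed, under hydrostatic conditions, the piezometric head (z + ψ) equals the free-surface elevation, 33.16 m.
Velocity head = total − piezometric = 33.530 − 33.16 = 0.370 m.
v = √(2g·h_v) = √(2 × 9.81 × 0.370) = 2.69 m/s.

v ≈ 2.69 m/s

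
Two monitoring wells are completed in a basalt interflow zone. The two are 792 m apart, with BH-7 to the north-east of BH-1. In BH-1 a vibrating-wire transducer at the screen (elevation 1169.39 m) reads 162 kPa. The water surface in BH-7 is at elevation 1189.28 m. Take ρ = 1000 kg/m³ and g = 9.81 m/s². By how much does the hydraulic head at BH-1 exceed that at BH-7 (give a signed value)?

Δh ≈ -3.38 m

Pressure head at BH-1: ψ = P/(ρg) = 162×1000 / (1000 × 9.81) = 16.51 m.
Total head at BH-1: h = z + ψ = 1169.39 + 16.51 = 1185.90 m.
Total head at BH-7: h = 1189.28 m (water level in the piezometer is the total head).
Head difference: h(BH-1) − h(BH-7) = 1185.90 − 1189.28 = -3.38 m.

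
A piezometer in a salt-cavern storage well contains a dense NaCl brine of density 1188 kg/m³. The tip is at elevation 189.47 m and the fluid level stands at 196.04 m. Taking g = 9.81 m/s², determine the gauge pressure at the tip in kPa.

P ≈ 76.6 kPa

Pressure head ψ = h − z = 196.04 − 189.47 = 6.57 m.
P = ρgψ = 1188 × 9.81 × 6.57 = 76569 Pa ≈ 76.6 kPa.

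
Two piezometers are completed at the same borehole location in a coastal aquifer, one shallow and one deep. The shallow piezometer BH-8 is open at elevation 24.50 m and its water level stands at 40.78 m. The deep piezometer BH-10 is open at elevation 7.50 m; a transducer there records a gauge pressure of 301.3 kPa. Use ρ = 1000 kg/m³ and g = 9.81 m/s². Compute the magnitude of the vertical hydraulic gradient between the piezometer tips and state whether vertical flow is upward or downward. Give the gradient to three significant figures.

Total head at BH-8: h = 40.78 m (water level in the standpipe).
Pressure head at BH-10: ψ = P/(ρg) = 301.3×1000 / (1000 × 9.81) = 30.71 m.
Total head at BH-10: h = z + ψ = 7.50 + 30.71 = 38.21 m.
Δh = h(BH-8) − h(BH-10) = 40.78 − 38.21 = 2.57 m.
Vertical separation Δz = 24.50 − 7.50 = 17.00 m.
|i_v| = |Δh| / Δz = 2.57 / 17.00 = 0.151.
Head is higher in the shallow piezometer, so vertical flow is downward (recharge condition).

|i_v| ≈ 0.151; vertical flow is downward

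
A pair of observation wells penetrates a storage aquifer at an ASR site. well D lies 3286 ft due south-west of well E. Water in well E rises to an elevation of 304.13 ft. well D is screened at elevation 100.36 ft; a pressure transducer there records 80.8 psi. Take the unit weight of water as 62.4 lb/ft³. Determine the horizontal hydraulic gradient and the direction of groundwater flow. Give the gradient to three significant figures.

i ≈ 0.00527; groundwater flows toward the south-west

Total head at well E: h = 304.13 ft (water level in the piezometer is the total head).
Pressure head at well D: ψ = 144·P/γ = 144 × 80.8 / 62.4 = 186.46 ft.
Total head at well D: h = z + ψ = 100.36 + 186.46 = 286.82 ft.
Head difference: h(well E) − h(well D) = 304.13 − 286.82 = 17.31 ft.
Hydraulic gradient: i = |Δh| / L = 17.31 / 3286 = 0.00527.
Flow is from higher to lower head: from well E toward well D, i.e. toward the south-west.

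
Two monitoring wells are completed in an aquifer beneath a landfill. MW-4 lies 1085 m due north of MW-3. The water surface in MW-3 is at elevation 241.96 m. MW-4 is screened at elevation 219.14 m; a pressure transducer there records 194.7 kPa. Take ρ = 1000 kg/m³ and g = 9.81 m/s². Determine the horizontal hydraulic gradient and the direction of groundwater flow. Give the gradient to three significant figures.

i ≈ 0.00274; groundwater flows toward the north

Total head at MW-3: h = 241.96 m (water level in the piezometer is the total head).
Pressure head at MW-4: ψ = P/(ρg) = 194.7×1000 / (1000 × 9.81) = 19.85 m.
Total head at MW-4: h = z + ψ = 219.14 + 19.85 = 238.99 m.
Head difference: h(MW-3) − h(MW-4) = 241.96 − 238.99 = 2.97 m.
Hydraulic gradient: i = |Δh| / L = 2.97 / 1085 = 0.00274.
Flow is from higher to lower head: from MW-3 toward MW-4, i.e. toward the north.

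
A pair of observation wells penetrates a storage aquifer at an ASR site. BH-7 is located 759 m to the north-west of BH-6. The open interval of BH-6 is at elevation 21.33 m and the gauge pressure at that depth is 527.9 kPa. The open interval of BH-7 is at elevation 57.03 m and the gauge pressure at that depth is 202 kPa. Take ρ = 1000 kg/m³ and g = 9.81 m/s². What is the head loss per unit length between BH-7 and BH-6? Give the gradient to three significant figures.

Pressure head at BH-6: ψ = P/(ρg) = 527.9×1000 / (1000 × 9.81) = 53.81 m.
Total head at BH-6: h = z + ψ = 21.33 + 53.81 = 75.14 m.
Pressure head at BH-7: ψ = P/(ρg) = 202×1000 / (1000 × 9.81) = 20.59 m.
Total head at BH-7: h = z + ψ = 57.03 + 20.59 = 77.62 m.
Head difference: h(BH-6) − h(BH-7) = 75.14 − 77.62 = -2.48 m.
Hydraulic gradient: i = |Δh| / L = 2.48 / 759 = 0.00327.

i ≈ 0.00327 m/m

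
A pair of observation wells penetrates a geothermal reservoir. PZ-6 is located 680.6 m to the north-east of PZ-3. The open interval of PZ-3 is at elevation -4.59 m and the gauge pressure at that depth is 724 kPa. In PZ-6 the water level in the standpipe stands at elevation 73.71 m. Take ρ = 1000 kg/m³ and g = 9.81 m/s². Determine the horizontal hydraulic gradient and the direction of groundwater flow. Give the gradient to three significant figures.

i ≈ 0.00661; groundwater flows toward the south-west

Pressure head at PZ-3: ψ = P/(ρg) = 724×1000 / (1000 × 9.81) = 73.80 m.
Total head at PZ-3: h = z + ψ = -4.59 + 73.80 = 69.21 m.
Total head at PZ-6: h = 73.71 m (water level in the piezometer is the total head).
Head difference: h(PZ-3) − h(PZ-6) = 69.21 − 73.71 = -4.50 m.
Hydraulic gradient: i = |Δh| / L = 4.50 / 680.6 = 0.00661.
Flow is from higher to lower head: from PZ-6 toward PZ-3, i.e. toward the south-west.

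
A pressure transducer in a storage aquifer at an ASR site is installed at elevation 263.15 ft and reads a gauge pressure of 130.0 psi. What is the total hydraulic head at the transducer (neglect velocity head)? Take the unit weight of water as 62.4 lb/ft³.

ψ = 144·P/γ = 144 × 130.0 / 62.4 = 300.00 ft.
h = z + ψ = 263.15 + 300.00 = 563.15 ft.

h ≈ 563.15 ft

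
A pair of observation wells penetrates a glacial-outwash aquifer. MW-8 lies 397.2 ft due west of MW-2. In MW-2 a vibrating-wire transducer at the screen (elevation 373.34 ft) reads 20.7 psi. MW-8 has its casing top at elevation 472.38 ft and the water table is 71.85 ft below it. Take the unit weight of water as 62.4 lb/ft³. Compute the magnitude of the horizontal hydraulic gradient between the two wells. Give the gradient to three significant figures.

i ≈ 0.0518

Pressure head at MW-2: ψ = 144·P/γ = 144 × 20.7 / 62.4 = 47.77 ft.
Total head at MW-2: h = z + ψ = 373.34 + 47.77 = 421.11 ft.
Total head at MW-8: h = 472.38 − 71.85 = 400.53 ft.
Head difference: h(MW-2) − h(MW-8) = 421.11 − 400.53 = 20.58 ft.
Hydraulic gradient: i = |Δh| / L = 20.58 / 397.2 = 0.0518.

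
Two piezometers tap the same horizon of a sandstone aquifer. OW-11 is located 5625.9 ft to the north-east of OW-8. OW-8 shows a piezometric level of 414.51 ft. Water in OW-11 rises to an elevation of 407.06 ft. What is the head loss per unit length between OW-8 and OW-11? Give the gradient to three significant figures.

i ≈ 0.00132 ft/ft

Total head at OW-8: h = 414.51 ft (water level in the piezometer is the total head).
Total head at OW-11: h = 407.06 ft (water level in the piezometer is the total head).
Head difference: h(OW-8) − h(OW-11) = 414.51 − 407.06 = 7.45 ft.
Hydraulic gradient: i = |Δh| / L = 7.45 / 5625.9 = 0.00132.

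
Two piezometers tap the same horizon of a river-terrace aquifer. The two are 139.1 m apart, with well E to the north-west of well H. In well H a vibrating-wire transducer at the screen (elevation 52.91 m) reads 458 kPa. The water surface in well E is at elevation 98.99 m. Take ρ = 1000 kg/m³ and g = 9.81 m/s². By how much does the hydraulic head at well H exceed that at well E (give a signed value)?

Pressure head at well H: ψ = P/(ρg) = 458×1000 / (1000 × 9.81) = 46.69 m.
Total head at well H: h = z + ψ = 52.91 + 46.69 = 99.60 m.
Total head at well E: h = 98.99 m (water level in the piezometer is the total head).
Head difference: h(well H) − h(well E) = 99.60 − 98.99 = 0.61 m.

Δh ≈ 0.61 m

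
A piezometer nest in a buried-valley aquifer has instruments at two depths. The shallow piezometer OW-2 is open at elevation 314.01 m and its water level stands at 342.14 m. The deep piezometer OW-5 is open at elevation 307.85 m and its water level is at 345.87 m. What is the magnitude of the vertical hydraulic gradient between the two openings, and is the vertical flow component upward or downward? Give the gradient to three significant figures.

|i_v| ≈ 0.606; vertical flow is upward

Total head at OW-2: h = 342.14 m (water level in the standpipe).
Total head at OW-5: h = 345.87 m.
Δh = h(OW-2) − h(OW-5) = 342.14 − 345.87 = -3.73 m.
Vertical separation Δz = 314.01 − 307.85 = 6.16 m.
|i_v| = |Δh| / Δz = 3.73 / 6.16 = 0.606.
Head is higher in the deep piezometer, so vertical flow is upward (discharge condition).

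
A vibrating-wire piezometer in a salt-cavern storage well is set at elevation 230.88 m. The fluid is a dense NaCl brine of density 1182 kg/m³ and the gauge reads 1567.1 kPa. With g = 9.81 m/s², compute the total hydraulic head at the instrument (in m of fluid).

ψ = P/(ρg) = 1567.1×1000 / (1182 × 9.81) = 135.15 m.
h = z + ψ = 230.88 + 135.15 = 366.03 m.

h ≈ 366.03 m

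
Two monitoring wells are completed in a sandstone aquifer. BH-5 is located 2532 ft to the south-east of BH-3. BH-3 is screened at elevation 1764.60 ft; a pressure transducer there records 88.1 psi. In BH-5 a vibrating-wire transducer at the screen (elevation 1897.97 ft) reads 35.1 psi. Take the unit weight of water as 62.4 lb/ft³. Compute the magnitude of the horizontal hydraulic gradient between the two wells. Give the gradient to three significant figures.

i ≈ 0.00437

Pressure head at BH-3: ψ = 144·P/γ = 144 × 88.1 / 62.4 = 203.31 ft.
Total head at BH-3: h = z + ψ = 1764.60 + 203.31 = 1967.91 ft.
Pressure head at BH-5: ψ = 144·P/γ = 144 × 35.1 / 62.4 = 81.00 ft.
Total head at BH-5: h = z + ψ = 1897.97 + 81.00 = 1978.97 ft.
Head difference: h(BH-3) − h(BH-5) = 1967.91 − 1978.97 = -11.06 ft.
Hydraulic gradient: i = |Δh| / L = 11.06 / 2532 = 0.00437.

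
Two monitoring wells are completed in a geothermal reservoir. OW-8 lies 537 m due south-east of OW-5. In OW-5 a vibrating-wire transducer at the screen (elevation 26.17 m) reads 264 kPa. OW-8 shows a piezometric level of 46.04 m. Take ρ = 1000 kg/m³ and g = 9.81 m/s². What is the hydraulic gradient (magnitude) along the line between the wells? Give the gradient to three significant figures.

i ≈ 0.0131

Pressure head at OW-5: ψ = P/(ρg) = 264×1000 / (1000 × 9.81) = 26.91 m.
Total head at OW-5: h = z + ψ = 26.17 + 26.91 = 53.08 m.
Total head at OW-8: h = 46.04 m (water level in the piezometer is the total head).
Head difference: h(OW-5) − h(OW-8) = 53.08 − 46.04 = 7.04 m.
Hydraulic gradient: i = |Δh| / L = 7.04 / 537 = 0.0131.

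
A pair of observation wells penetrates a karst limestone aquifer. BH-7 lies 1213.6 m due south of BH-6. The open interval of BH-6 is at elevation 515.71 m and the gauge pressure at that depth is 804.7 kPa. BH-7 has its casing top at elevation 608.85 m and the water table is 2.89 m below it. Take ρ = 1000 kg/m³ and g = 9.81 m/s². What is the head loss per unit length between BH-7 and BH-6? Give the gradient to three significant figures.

i ≈ 0.00677 m/m

Pressure head at BH-6: ψ = P/(ρg) = 804.7×1000 / (1000 × 9.81) = 82.03 m.
Total head at BH-6: h = z + ψ = 515.71 + 82.03 = 597.74 m.
Total head at BH-7: h = 608.85 − 2.89 = 605.96 m.
Head difference: h(BH-6) − h(BH-7) = 597.74 − 605.96 = -8.22 m.
Hydraulic gradient: i = |Δh| / L = 8.22 / 1213.6 = 0.00677.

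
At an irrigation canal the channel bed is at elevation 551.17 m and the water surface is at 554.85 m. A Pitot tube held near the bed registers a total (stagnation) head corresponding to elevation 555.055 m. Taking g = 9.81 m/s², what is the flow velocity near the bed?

Near the bed, under hydrostatic conditions, the piezometric head (z + ψ) equals the free-surface elevation, 554.85 m.
Velocity head = total − piezometric = 555.055 − 554.85 = 0.205 m.
v = √(2g·h_v) = √(2 × 9.81 × 0.205) = 2.01 m/s.

v ≈ 2.01 m/s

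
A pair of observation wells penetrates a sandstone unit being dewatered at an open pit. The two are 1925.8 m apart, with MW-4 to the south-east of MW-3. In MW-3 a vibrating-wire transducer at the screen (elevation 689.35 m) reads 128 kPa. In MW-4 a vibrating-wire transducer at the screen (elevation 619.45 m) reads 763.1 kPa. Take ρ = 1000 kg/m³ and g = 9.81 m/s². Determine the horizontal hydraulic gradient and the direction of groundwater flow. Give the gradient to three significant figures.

Pressure head at MW-3: ψ = P/(ρg) = 128×1000 / (1000 × 9.81) = 13.05 m.
Total head at MW-3: h = z + ψ = 689.35 + 13.05 = 702.40 m.
Pressure head at MW-4: ψ = P/(ρg) = 763.1×1000 / (1000 × 9.81) = 77.79 m.
Total head at MW-4: h = z + ψ = 619.45 + 77.79 = 697.24 m.
Head difference: h(MW-3) − h(MW-4) = 702.40 − 697.24 = 5.16 m.
Hydraulic gradient: i = |Δh| / L = 5.16 / 1925.8 = 0.00268.
Flow is from higher to lower head: from MW-3 toward MW-4, i.e. toward the south-east.

i ≈ 0.00268; groundwater flows toward the south-east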